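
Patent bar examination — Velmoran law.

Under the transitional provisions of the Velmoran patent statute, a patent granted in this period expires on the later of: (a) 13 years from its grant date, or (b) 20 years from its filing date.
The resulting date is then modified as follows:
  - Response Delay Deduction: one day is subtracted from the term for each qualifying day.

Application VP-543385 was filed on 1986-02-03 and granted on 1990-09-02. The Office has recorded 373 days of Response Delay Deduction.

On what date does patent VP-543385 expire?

January 26, 2005

(a) grant + 13 years → 2 September 2003.
(b) filing + 20 years → 3 February 2006.
Later of the two: 3 February 2006.
Response Delay Deduction: −373 days → 26 January 2005.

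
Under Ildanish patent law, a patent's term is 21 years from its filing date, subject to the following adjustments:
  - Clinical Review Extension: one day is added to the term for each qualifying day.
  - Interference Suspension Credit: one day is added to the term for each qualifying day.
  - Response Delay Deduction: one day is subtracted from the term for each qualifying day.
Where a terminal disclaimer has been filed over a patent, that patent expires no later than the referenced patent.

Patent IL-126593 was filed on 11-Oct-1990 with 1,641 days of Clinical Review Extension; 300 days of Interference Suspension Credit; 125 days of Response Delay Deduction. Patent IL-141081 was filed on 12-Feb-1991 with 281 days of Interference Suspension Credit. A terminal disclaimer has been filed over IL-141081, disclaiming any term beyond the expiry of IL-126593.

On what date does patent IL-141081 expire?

Natural term of IL-141081:
  Base: filing + 21 years → 12 February 2012.
  Interference Suspension Credit: +281 days → 19 November 2012.
Expiry of referenced patent IL-126593:
  Base: filing + 21 years → 11 October 2011.
  Clinical Review Extension: +1641 days → 8 April 2016.
  Interference Suspension Credit: +300 days → 2 February 2017.
  Response Delay Deduction: −125 days → 30 September 2016.
Terminal disclaimer: IL-141081 expires on the earlier of 19 November 2012 and 30 September 2016.

2012-11-19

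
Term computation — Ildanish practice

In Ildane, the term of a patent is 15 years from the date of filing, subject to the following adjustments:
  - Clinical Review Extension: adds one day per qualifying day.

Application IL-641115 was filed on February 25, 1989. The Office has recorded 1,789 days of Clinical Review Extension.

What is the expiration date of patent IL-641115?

Base term: filing date + 15 years → 25 February 2004.
Clinical Review Extension: +1789 days → 18 January 2009.

2009-01-18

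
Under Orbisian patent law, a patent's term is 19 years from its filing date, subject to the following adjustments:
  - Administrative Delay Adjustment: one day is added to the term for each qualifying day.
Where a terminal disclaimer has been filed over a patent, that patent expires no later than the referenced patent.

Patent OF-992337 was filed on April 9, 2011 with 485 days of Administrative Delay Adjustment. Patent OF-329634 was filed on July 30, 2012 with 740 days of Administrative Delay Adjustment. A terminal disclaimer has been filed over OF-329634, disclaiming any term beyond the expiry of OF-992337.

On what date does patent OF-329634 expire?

Natural term of OF-329634:
  Base: filing + 19 years → 30 July 2031.
  Administrative Delay Adjustment: +740 days → 8 August 2033.
Expiry of referenced patent OF-992337:
  Base: filing + 19 years → 9 April 2030.
  Administrative Delay Adjustment: +485 days → 7 August 2031.
Terminal disclaimer: OF-329634 expires on the earlier of 8 August 2033 and 7 August 2031.

August 7, 2031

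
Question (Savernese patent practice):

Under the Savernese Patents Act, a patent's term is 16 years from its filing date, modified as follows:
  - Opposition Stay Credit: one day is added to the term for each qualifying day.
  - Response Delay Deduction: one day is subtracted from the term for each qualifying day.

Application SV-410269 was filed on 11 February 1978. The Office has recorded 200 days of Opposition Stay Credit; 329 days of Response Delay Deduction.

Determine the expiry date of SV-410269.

Base term: filing date + 16 years → 11 February 1994.
Opposition Stay Credit: +200 days → 30 August 1994.
Response Delay Deduction: −329 days → 5 October 1993.

1993-10-05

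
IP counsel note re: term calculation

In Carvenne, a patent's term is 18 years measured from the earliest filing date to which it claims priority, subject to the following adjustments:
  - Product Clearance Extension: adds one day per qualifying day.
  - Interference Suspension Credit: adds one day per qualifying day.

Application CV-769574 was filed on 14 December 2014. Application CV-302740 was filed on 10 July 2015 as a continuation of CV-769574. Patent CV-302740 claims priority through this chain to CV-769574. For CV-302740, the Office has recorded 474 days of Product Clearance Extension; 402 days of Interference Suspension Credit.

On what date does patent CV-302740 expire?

Earliest priority filing: 14 December 2014.
Base term: 14 December 2014 + 18 years → 14 December 2032.
Product Clearance Extension: +474 days → 2 April 2034.
Interference Suspension Credit: +402 days → 9 May 2035.

May 9, 2035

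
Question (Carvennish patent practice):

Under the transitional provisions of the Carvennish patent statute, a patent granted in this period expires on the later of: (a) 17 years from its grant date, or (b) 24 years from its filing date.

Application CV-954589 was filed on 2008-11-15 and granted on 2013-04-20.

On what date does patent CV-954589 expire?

November 15, 2032

(a) grant + 17 years → 20 April 2030.
(b) filing + 24 years → 15 November 2032.
Later of the two: 15 November 2032.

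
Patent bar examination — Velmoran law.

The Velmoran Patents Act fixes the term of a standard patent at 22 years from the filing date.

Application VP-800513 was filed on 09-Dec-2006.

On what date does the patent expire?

Filing date + 22 years → 9 December 2028.

2028-12-09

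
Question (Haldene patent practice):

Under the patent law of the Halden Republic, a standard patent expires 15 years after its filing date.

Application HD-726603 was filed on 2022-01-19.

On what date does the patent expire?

Filing date + 15 years → 19 January 2037.

January 19, 2037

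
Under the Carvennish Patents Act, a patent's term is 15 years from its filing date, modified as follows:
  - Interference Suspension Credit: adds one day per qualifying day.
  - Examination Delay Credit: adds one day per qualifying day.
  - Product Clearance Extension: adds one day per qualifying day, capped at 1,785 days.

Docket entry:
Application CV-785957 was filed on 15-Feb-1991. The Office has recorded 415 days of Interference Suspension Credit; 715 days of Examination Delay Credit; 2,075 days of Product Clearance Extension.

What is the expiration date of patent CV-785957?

Base term: filing date + 15 years → 15 February 2006.
Interference Suspension Credit: +415 days → 6 April 2007.
Examination Delay Credit: +715 days → 21 March 2009.
Product Clearance Extension: 2075 days claimed exceeds the 1785-day cap, so +1785 days → 8 February 2014.

2014-02-08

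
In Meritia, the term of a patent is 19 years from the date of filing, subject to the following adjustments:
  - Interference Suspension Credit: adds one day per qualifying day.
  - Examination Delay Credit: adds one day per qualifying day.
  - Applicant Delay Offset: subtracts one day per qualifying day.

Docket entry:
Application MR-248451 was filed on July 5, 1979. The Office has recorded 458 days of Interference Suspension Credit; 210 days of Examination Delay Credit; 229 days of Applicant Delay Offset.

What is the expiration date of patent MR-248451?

1999-09-17

Base term: filing date + 19 years → 5 July 1998.
Interference Suspension Credit: +458 days → 6 October 1999.
Examination Delay Credit: +210 days → 3 May 2000.
Applicant Delay Offset: −229 days → 17 September 1999.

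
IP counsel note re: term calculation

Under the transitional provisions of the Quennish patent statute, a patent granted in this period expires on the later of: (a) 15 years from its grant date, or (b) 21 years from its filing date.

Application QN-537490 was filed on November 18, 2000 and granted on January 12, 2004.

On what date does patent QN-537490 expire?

2021-11-18

(a) grant + 15 years → 12 January 2019.
(b) filing + 21 years → 18 November 2021.
Later of the two: 18 November 2021.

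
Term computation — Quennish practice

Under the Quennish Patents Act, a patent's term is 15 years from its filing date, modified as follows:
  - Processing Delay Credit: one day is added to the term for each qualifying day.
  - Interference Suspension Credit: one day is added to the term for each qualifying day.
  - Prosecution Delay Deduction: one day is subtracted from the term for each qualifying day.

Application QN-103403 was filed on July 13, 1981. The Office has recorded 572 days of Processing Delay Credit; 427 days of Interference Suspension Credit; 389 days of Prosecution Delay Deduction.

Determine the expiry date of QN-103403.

March 15, 1998

Base term: filing date + 15 years → 13 July 1996.
Processing Delay Credit: +572 days → 5 February 1998.
Interference Suspension Credit: +427 days → 8 April 1999.
Prosecution Delay Deduction: −389 days → 15 March 1998.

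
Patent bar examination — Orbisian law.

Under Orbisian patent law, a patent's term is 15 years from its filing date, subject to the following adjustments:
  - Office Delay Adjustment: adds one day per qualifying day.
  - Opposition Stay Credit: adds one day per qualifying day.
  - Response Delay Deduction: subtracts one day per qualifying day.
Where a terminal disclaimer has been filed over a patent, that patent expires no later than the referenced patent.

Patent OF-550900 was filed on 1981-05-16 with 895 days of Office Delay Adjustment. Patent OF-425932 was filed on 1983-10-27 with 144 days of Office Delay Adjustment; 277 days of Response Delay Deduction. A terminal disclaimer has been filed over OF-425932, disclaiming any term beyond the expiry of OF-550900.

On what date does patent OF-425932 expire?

June 16, 1998

Natural term of OF-425932:
  Base: filing + 15 years → 27 October 1998.
  Office Delay Adjustment: +144 days → 20 March 1999.
  Response Delay Deduction: −277 days → 16 June 1998.
Expiry of referenced patent OF-550900:
  Base: filing + 15 years → 16 May 1996.
  Office Delay Adjustment: +895 days → 28 October 1998.
Terminal disclaimer: OF-425932 expires on the earlier of 16 June 1998 and 28 October 1998.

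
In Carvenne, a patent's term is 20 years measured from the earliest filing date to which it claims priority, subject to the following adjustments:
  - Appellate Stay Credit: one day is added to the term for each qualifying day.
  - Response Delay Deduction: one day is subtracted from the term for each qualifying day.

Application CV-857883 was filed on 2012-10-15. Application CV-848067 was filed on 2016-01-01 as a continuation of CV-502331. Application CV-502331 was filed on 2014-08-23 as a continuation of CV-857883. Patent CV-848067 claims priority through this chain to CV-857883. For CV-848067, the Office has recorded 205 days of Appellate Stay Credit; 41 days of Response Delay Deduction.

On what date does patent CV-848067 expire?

2033-03-28

Earliest priority filing: 15 October 2012.
Base term: 15 October 2012 + 20 years → 15 October 2032.
Appellate Stay Credit: +205 days → 8 May 2033.
Response Delay Deduction: −41 days → 28 March 2033.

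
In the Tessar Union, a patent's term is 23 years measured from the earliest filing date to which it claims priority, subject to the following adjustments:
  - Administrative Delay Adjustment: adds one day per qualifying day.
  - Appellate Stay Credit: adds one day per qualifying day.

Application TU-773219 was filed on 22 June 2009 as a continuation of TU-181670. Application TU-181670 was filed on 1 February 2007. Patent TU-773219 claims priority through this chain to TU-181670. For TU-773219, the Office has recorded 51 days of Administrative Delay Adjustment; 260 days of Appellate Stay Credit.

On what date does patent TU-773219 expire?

2030-12-09

Earliest priority filing: 1 February 2007.
Base term: 1 February 2007 + 23 years → 1 February 2030.
Administrative Delay Adjustment: +51 days → 24 March 2030.
Appellate Stay Credit: +260 days → 9 December 2030.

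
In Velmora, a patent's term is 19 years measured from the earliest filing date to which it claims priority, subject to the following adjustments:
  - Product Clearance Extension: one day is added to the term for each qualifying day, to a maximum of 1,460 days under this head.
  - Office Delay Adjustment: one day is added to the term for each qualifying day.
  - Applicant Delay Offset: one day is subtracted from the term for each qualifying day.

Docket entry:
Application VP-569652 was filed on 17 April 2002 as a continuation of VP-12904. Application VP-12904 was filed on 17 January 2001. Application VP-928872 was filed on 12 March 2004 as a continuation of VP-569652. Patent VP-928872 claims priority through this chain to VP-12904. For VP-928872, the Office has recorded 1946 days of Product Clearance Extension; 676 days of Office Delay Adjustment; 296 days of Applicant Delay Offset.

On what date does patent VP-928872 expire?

2025-01-30

Earliest priority filing: 17 January 2001.
Base term: 17 January 2001 + 19 years → 17 January 2020.
Product Clearance Extension: 1946 days claimed exceeds the 1460-day cap, so +1460 days → 16 January 2024.
Office Delay Adjustment: +676 days → 22 November 2025.
Applicant Delay Offset: −296 days → 30 January 2025.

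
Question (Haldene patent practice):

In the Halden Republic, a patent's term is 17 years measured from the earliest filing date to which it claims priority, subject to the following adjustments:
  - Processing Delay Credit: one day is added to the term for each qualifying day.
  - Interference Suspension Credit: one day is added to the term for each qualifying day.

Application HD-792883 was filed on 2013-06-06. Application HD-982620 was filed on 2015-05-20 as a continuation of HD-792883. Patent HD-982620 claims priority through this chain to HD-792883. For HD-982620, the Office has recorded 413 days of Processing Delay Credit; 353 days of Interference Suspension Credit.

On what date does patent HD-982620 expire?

Earliest priority filing: 6 June 2013.
Base term: 6 June 2013 + 17 years → 6 June 2030.
Processing Delay Credit: +413 days → 24 July 2031.
Interference Suspension Credit: +353 days → 11 July 2032.

July 11, 2032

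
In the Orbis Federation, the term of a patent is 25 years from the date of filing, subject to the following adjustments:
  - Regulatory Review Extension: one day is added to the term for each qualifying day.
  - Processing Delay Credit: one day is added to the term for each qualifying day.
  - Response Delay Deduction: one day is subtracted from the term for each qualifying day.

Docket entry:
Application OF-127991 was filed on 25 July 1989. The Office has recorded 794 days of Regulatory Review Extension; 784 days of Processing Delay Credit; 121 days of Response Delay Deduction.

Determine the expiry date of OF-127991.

2018-07-21

Base term: filing date + 25 years → 25 July 2014.
Regulatory Review Extension: +794 days → 26 September 2016.
Processing Delay Credit: +784 days → 19 November 2018.
Response Delay Deduction: −121 days → 21 July 2018.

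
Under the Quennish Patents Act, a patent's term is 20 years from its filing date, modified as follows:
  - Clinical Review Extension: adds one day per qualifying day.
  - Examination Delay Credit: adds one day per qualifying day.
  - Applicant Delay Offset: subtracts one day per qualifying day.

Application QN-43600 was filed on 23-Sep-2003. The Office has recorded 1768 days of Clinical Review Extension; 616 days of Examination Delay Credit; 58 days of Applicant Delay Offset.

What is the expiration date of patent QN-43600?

Base term: filing date + 20 years → 23 September 2023.
Clinical Review Extension: +1768 days → 26 July 2028.
Examination Delay Credit: +616 days → 3 April 2030.
Applicant Delay Offset: −58 days → 4 February 2030.

2030-02-04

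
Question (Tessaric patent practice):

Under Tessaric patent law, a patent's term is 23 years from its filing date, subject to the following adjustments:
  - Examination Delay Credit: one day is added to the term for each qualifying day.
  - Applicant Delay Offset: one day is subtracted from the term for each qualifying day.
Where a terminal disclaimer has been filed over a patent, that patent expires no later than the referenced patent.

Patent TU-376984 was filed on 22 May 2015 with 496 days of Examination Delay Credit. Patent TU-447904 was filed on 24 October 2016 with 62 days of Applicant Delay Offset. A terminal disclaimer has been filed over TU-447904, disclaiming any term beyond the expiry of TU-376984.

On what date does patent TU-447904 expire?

Natural term of TU-447904:
  Base: filing + 23 years → 24 October 2039.
  Applicant Delay Offset: −62 days → 23 August 2039.
Expiry of referenced patent TU-376984:
  Base: filing + 23 years → 22 May 2038.
  Examination Delay Credit: +496 days → 30 September 2039.
Terminal disclaimer: TU-447904 expires on the earlier of 23 August 2039 and 30 September 2039.

2039-08-23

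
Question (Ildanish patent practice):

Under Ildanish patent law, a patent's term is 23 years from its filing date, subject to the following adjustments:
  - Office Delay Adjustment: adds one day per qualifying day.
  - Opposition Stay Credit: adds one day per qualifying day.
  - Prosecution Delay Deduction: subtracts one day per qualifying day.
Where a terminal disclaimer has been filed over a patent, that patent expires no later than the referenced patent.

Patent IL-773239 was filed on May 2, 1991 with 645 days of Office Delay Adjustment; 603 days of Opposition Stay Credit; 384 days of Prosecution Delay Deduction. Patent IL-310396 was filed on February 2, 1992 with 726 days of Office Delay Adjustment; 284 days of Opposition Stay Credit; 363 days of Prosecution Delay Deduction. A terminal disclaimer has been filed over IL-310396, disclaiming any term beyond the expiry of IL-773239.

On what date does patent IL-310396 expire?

Natural term of IL-310396:
  Base: filing + 23 years → 2 February 2015.
  Office Delay Adjustment: +726 days → 28 January 2017.
  Opposition Stay Credit: +284 days → 8 November 2017.
  Prosecution Delay Deduction: −363 days → 10 November 2016.
Expiry of referenced patent IL-773239:
  Base: filing + 23 years → 2 May 2014.
  Office Delay Adjustment: +645 days → 6 February 2016.
  Opposition Stay Credit: +603 days → 1 October 2017.
  Prosecution Delay Deduction: −384 days → 12 September 2016.
Terminal disclaimer: IL-310396 expires on the earlier of 10 November 2016 and 12 September 2016.

2016-09-12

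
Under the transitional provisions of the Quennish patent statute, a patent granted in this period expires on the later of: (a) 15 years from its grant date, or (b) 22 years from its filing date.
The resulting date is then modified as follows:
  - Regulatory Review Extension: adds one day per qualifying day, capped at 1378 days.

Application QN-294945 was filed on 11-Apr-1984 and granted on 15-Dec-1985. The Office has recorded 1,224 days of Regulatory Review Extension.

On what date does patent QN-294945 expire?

(a) grant + 15 years → 15 December 2000.
(b) filing + 22 years → 11 April 2006.
Later of the two: 11 April 2006.
Regulatory Review Extension: 1224 days (within the 1378-day cap) → +1224 days → 17 August 2009.

August 17, 2009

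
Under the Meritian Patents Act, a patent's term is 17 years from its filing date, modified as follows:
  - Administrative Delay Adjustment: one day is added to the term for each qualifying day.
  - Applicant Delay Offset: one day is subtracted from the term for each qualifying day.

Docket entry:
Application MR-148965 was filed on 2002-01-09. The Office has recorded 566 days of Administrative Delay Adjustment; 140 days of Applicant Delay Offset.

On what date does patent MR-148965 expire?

March 10, 2020

Base term: filing date + 17 years → 9 January 2019.
Administrative Delay Adjustment: +566 days → 28 July 2020.
Applicant Delay Offset: −140 days → 10 March 2020.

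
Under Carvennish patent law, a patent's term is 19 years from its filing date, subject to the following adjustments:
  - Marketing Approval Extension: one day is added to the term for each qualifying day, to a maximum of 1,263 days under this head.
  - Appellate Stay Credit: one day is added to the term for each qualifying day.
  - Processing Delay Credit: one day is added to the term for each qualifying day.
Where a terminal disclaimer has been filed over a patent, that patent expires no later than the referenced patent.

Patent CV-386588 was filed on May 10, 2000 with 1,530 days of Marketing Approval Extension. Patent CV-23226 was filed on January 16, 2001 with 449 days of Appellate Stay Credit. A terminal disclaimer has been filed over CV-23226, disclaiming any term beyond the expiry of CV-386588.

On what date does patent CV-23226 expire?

Natural term of CV-23226:
  Base: filing + 19 years → 16 January 2020.
  Appellate Stay Credit: +449 days → 9 April 2021.
Expiry of referenced patent CV-386588:
  Base: filing + 19 years → 10 May 2019.
  Marketing Approval Extension: 1530 days claimed exceeds the 1263-day cap, so +1263 days → 24 October 2022.
Terminal disclaimer: CV-23226 expires on the earlier of 9 April 2021 and 24 October 2022.

2021-04-09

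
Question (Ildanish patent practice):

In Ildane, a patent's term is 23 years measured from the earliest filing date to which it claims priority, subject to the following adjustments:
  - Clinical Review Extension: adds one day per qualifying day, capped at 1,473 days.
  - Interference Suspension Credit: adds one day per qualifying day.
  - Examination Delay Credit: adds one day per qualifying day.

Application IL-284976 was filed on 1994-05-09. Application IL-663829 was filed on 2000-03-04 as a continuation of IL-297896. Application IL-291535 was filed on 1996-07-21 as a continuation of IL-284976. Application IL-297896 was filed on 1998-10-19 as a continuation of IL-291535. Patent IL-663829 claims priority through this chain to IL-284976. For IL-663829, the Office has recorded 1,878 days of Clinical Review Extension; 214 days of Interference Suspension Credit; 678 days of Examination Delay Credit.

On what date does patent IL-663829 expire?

October 30, 2023

Earliest priority filing: 9 May 1994.
Base term: 9 May 1994 + 23 years → 9 May 2017.
Clinical Review Extension: 1878 days claimed exceeds the 1473-day cap, so +1473 days → 21 May 2021.
Interference Suspension Credit: +214 days → 21 December 2021.
Examination Delay Credit: +678 days → 30 October 2023.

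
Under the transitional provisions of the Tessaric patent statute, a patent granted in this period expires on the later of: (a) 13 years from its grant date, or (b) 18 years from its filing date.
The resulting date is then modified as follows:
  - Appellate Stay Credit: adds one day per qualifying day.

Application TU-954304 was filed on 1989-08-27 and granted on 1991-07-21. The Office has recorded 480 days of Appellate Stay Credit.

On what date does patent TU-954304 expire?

2008-12-19

(a) grant + 13 years → 21 July 2004.
(b) filing + 18 years → 27 August 2007.
Later of the two: 27 August 2007.
Appellate Stay Credit: +480 days → 19 December 2008.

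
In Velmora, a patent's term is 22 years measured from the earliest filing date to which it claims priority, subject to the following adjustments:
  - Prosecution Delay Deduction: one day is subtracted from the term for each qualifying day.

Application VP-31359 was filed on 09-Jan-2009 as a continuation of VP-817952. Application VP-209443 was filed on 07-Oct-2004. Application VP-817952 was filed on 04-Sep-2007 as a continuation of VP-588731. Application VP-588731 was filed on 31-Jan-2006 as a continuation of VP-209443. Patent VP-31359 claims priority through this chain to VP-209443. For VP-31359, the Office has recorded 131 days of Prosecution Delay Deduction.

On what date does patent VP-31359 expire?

Earliest priority filing: 7 October 2004.
Base term: 7 October 2004 + 22 years → 7 October 2026.
Prosecution Delay Deduction: −131 days → 29 May 2026.

2026-05-29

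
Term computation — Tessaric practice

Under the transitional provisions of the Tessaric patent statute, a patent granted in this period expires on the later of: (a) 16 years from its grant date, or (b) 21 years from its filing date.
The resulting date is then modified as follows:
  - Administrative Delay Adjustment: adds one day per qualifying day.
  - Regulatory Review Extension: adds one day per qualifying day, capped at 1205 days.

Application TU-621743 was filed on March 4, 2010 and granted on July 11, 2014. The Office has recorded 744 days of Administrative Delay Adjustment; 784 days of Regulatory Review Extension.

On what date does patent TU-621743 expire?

2035-05-10

(a) grant + 16 years → 11 July 2030.
(b) filing + 21 years → 4 March 2031.
Later of the two: 4 March 2031.
Administrative Delay Adjustment: +744 days → 17 March 2033.
Regulatory Review Extension: 784 days (within the 1205-day cap) → +784 days → 10 May 2035.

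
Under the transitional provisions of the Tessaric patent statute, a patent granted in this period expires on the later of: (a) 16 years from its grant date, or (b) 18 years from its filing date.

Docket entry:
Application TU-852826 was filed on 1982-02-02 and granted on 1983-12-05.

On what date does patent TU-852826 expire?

(a) grant + 16 years → 5 December 1999.
(b) filing + 18 years → 2 February 2000.
Later of the two: 2 February 2000.

2000-02-02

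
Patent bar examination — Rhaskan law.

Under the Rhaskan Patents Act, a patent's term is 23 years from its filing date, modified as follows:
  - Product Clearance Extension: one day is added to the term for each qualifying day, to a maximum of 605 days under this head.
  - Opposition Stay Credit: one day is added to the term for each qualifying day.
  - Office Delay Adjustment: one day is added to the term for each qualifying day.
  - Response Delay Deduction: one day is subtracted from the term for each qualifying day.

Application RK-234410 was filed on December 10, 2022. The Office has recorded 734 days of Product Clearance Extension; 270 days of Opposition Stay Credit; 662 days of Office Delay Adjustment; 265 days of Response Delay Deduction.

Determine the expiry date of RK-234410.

Base term: filing date + 23 years → 10 December 2045.
Product Clearance Extension: 734 days claimed exceeds the 605-day cap, so +605 days → 7 August 2047.
Opposition Stay Credit: +270 days → 3 May 2048.
Office Delay Adjustment: +662 days → 24 February 2050.
Response Delay Deduction: −265 days → 4 June 2049.

June 4, 2049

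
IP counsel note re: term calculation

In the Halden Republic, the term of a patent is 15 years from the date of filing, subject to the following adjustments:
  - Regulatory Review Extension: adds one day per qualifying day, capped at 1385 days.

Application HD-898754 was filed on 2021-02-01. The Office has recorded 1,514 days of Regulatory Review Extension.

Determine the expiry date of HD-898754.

2039-11-17

Base term: filing date + 15 years → 1 February 2036.
Regulatory Review Extension: 1514 days claimed exceeds the 1385-day cap, so +1385 days → 17 November 2039.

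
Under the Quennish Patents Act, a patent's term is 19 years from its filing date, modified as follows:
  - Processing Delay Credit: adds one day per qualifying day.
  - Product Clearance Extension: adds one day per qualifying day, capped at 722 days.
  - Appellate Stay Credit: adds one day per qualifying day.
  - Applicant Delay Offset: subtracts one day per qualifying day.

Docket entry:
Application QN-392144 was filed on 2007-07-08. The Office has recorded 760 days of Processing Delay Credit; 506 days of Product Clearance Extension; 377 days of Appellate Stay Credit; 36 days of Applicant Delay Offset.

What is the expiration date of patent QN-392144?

2030-12-01

Base term: filing date + 19 years → 8 July 2026.
Processing Delay Credit: +760 days → 6 August 2028.
Product Clearance Extension: 506 days (within the 722-day cap) → +506 days → 25 December 2029.
Appellate Stay Credit: +377 days → 6 January 2031.
Applicant Delay Offset: −36 days → 1 December 2030.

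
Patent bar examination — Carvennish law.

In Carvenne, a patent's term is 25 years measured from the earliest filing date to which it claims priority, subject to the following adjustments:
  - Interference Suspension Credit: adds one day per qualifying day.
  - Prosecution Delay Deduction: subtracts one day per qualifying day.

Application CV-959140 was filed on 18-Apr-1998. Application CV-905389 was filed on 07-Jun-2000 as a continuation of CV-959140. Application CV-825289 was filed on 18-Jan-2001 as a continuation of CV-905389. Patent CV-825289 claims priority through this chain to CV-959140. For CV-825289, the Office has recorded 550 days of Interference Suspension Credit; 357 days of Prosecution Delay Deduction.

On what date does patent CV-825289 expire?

2023-10-28

Earliest priority filing: 18 April 1998.
Base term: 18 April 1998 + 25 years → 18 April 2023.
Interference Suspension Credit: +550 days → 19 October 2024.
Prosecution Delay Deduction: −357 days → 28 October 2023.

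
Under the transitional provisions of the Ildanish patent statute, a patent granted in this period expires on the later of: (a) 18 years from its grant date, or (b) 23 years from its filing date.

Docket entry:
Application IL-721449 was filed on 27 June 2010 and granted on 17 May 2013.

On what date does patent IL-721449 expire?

(a) grant + 18 years → 17 May 2031.
(b) filing + 23 years → 27 June 2033.
Later of the two: 27 June 2033.

June 27, 2033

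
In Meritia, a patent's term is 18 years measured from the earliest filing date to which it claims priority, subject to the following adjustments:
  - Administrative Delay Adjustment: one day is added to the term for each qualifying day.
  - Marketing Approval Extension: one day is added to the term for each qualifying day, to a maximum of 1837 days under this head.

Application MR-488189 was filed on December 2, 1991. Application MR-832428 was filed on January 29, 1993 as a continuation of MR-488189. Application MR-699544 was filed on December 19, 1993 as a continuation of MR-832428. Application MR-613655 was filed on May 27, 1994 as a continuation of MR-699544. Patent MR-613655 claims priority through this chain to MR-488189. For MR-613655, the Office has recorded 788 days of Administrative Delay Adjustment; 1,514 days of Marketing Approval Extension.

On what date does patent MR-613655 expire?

Earliest priority filing: 2 December 1991.
Base term: 2 December 1991 + 18 years → 2 December 2009.
Administrative Delay Adjustment: +788 days → 29 January 2012.
Marketing Approval Extension: 1514 days (within the 1837-day cap) → +1514 days → 22 March 2016.

March 22, 2016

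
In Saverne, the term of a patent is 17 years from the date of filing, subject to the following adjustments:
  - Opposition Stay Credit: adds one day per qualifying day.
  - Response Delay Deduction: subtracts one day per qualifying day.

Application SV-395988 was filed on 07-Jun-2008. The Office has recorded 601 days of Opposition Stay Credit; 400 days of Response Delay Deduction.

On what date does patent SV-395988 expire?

Base term: filing date + 17 years → 7 June 2025.
Opposition Stay Credit: +601 days → 29 January 2027.
Response Delay Deduction: −400 days → 25 December 2025.

December 25, 2025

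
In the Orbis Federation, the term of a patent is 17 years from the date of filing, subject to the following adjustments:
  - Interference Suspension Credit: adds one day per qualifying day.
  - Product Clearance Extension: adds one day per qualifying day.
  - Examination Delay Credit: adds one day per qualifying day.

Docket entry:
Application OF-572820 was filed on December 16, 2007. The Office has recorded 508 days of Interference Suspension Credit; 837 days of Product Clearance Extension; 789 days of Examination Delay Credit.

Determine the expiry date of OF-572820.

Base term: filing date + 17 years → 16 December 2024.
Interference Suspension Credit: +508 days → 8 May 2026.
Product Clearance Extension: +837 days → 22 August 2028.
Examination Delay Credit: +789 days → 20 October 2030.

2030-10-20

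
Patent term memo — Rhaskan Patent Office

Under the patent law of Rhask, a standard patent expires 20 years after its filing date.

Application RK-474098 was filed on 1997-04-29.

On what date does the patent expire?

2017-04-29

Filing date + 20 years → 29 April 2017.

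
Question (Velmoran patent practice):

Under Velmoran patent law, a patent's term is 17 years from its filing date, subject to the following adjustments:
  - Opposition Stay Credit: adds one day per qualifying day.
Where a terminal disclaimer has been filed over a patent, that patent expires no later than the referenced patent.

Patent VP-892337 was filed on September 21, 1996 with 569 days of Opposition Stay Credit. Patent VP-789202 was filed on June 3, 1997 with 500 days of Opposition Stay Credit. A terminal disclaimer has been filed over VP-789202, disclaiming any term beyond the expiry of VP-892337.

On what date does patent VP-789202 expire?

April 13, 2015

Natural term of VP-789202:
  Base: filing + 17 years → 3 June 2014.
  Opposition Stay Credit: +500 days → 16 October 2015.
Expiry of referenced patent VP-892337:
  Base: filing + 17 years → 21 September 2013.
  Opposition Stay Credit: +569 days → 13 April 2015.
Terminal disclaimer: VP-789202 expires on the earlier of 16 October 2015 and 13 April 2015.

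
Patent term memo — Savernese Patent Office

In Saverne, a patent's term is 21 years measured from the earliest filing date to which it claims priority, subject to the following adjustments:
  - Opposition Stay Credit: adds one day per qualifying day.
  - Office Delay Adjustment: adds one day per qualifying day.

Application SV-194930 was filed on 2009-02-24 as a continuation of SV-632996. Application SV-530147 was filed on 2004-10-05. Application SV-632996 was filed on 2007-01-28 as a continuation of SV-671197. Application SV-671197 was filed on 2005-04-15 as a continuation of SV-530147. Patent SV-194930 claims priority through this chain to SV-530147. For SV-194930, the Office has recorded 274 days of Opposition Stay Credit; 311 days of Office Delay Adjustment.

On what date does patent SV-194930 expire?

Earliest priority filing: 5 October 2004.
Base term: 5 October 2004 + 21 years → 5 October 2025.
Opposition Stay Credit: +274 days → 6 July 2026.
Office Delay Adjustment: +311 days → 13 May 2027.

2027-05-13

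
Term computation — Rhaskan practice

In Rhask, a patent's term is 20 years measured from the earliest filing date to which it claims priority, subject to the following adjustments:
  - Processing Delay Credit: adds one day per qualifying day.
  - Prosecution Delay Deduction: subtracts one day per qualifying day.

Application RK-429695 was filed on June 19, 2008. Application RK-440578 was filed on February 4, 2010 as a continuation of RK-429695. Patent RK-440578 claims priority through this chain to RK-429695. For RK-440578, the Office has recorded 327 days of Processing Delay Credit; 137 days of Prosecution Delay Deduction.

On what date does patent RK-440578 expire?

Earliest priority filing: 19 June 2008.
Base term: 19 June 2008 + 20 years → 19 June 2028.
Processing Delay Credit: +327 days → 12 May 2029.
Prosecution Delay Deduction: −137 days → 26 December 2028.

December 26, 2028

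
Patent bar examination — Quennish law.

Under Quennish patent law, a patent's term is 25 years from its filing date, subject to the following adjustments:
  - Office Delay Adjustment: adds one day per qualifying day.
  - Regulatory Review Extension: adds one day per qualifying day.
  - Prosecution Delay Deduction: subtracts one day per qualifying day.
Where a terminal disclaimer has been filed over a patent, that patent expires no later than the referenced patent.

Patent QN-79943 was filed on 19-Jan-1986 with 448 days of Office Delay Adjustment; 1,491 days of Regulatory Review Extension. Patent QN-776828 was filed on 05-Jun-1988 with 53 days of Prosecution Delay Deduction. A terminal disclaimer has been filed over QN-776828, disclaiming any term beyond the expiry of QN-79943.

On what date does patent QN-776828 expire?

Natural term of QN-776828:
  Base: filing + 25 years → 5 June 2013.
  Prosecution Delay Deduction: −53 days → 13 April 2013.
Expiry of referenced patent QN-79943:
  Base: filing + 25 years → 19 January 2011.
  Office Delay Adjustment: +448 days → 11 April 2012.
  Regulatory Review Extension: +1491 days → 11 May 2016.
Terminal disclaimer: QN-776828 expires on the earlier of 13 April 2013 and 11 May 2016.

2013-04-13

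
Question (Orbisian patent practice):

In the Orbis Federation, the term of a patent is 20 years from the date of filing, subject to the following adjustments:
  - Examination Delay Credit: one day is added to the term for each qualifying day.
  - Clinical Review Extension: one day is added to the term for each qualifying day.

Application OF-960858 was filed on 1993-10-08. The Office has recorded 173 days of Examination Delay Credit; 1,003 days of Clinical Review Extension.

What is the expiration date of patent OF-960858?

Base term: filing date + 20 years → 8 October 2013.
Examination Delay Credit: +173 days → 30 March 2014.
Clinical Review Extension: +1003 days → 27 December 2016.

2016-12-27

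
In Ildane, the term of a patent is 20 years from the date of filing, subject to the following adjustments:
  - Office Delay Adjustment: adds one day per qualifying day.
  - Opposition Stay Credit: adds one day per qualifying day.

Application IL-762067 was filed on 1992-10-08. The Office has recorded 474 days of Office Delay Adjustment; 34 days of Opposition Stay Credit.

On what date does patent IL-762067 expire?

Base term: filing date + 20 years → 8 October 2012.
Office Delay Adjustment: +474 days → 25 January 2014.
Opposition Stay Credit: +34 days → 28 February 2014.

February 28, 2014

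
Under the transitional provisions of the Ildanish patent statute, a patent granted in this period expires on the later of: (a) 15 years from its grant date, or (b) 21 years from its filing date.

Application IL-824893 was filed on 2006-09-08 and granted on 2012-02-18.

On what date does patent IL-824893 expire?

2027-09-08

(a) grant + 15 years → 18 February 2027.
(b) filing + 21 years → 8 September 2027.
Later of the two: 8 September 2027.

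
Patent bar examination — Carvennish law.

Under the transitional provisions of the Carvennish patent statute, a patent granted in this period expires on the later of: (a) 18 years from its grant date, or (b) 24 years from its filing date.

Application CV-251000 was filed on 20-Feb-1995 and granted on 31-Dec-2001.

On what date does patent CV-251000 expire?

2019-12-31

(a) grant + 18 years → 31 December 2019.
(b) filing + 24 years → 20 February 2019.
Later of the two: 31 December 2019.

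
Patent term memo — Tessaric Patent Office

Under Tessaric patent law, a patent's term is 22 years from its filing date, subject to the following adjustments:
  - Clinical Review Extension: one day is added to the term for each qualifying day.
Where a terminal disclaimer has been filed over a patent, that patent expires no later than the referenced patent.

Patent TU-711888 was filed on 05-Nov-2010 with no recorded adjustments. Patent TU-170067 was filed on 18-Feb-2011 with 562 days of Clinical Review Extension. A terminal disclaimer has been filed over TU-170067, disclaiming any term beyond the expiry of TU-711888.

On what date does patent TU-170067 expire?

November 5, 2032

Natural term of TU-170067:
  Base: filing + 22 years → 18 February 2033.
  Clinical Review Extension: +562 days → 3 September 2034.
Expiry of referenced patent TU-711888:
  Base: filing + 22 years → 5 November 2032.
Terminal disclaimer: TU-170067 expires on the earlier of 3 September 2034 and 5 November 2032.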